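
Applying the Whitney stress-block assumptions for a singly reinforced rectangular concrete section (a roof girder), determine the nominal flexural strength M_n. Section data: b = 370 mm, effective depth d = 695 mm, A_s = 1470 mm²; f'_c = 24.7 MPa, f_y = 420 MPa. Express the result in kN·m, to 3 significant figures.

M_n ≈ 405 kN·m

T = A_s f_y = 1470 × 420 = 617400 N = 617.4 kN.
From C = T: a = T/(0.85 f'_c b) = 617400/(0.85 × 24.7 × 370) = 79.48 mm.
M_n = T(d − a/2) = 617.4 kN × (695 − 39.74) mm = 404.56 kN·m.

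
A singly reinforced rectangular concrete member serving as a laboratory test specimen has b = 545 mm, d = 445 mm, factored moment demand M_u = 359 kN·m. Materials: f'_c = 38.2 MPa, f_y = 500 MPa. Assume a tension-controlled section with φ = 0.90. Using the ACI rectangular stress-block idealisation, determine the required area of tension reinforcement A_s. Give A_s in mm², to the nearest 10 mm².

M_n = M_u/φ = 359/0.90 = 398.889 kN·m.
With M_n = 0.85 f'_c a b (d − a/2), solve the quadratic for a:
a = d − √(d² − 2M_n/(0.85 f'_c b)) = 445 − √(445² − 2 × 398.889×10⁶/(0.85 × 38.2 × 545)) = 53.92 mm.
A_s = 0.85 f'_c a b / f_y = 0.85 × 38.2 × 53.92 × 545 / 500 = 1908.4 mm².

A_s ≈ 1910 mm²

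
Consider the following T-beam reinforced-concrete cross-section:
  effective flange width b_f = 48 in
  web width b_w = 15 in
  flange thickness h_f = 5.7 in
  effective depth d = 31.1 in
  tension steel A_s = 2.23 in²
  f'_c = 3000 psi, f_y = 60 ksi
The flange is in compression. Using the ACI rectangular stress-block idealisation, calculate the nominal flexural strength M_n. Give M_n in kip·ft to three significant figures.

M_n ≈ 341 kip·ft

Tension: T = A_s f_y = 2.23 × 60 = 133.8 kips.
Try a within the flange: a = T/(0.85 f'_c b_f) = 133.8/(0.85 × 3 × 48) = 1.093 in.
Since a = 1.093 ≤ h_f = 5.7 in, the stress block lies entirely in the flange; analyse as a rectangular beam of width b_f.
M_n = T(d − a/2) = 133.8 × (31.1 − 0.5465) = 4088.1 kip·in.
M_n = 4088.1/12 = 340.68 kip·ft.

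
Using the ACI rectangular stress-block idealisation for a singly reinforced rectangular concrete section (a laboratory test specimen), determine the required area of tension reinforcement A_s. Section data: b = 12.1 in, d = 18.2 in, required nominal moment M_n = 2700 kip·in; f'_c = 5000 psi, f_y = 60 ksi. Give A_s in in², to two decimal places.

From M_n = 0.85 f'_c a b (d − a/2):
a = d − √(d² − 2M_n/(0.85 f'_c b)) = 18.2 − √(18.2² − 2 × 2700/(0.85 × 5 × 12.1)) = 3.159 in.
A_s = 0.85 f'_c a b / f_y = 0.85 × 5 × 3.159 × 12.1 / 60 = 2.708 in².

A_s ≈ 2.71 in²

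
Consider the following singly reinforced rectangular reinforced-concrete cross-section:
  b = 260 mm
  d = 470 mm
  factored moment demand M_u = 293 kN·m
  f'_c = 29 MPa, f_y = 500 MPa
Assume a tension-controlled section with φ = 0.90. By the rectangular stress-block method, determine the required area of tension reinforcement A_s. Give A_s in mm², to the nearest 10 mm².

A_s ≈ 1600 mm²

M_n = M_u/φ = 293/0.90 = 325.556 kN·m.
With M_n = 0.85 f'_c a b (d − a/2), solve the quadratic for a:
a = d − √(d² − 2M_n/(0.85 f'_c b)) = 470 − √(470² − 2 × 325.556×10⁶/(0.85 × 29 × 260)) = 124.59 mm.
A_s = 0.85 f'_c a b / f_y = 0.85 × 29 × 124.59 × 260 / 500 = 1597.0 mm².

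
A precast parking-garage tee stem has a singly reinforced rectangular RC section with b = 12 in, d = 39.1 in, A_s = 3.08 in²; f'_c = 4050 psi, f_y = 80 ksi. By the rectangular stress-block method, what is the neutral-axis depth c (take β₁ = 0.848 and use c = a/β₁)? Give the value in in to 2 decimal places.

T = A_s f_y = 3.08 × 80 = 246.4 kips.
a = T/(0.85 f'_c b) = 246.4/(0.85 × 4.05 × 12) = 5.9647 in.
With β₁ = 0.848, c = a/β₁ = 5.9647/0.848 = 7.03 in.

c ≈ 7.03 in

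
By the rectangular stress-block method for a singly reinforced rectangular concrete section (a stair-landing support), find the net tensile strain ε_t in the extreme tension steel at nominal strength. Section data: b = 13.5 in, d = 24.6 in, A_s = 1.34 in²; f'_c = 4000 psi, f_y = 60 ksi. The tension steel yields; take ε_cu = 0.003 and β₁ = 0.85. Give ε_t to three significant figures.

ε_t ≈ 0.0328

a = A_s f_y/(0.85 f'_c b) = 1.752 in.
β₁ = 0.85, so c = a/β₁ = 1.752/0.85 = 2.061 in.
From the linear strain diagram with ε_cu = 0.003: ε_t = 0.003 (d − c)/c = 0.003 × (24.6 − 2.061)/2.061 = 0.0328.
Since ε_t ≥ 0.005, the section is tension-controlled.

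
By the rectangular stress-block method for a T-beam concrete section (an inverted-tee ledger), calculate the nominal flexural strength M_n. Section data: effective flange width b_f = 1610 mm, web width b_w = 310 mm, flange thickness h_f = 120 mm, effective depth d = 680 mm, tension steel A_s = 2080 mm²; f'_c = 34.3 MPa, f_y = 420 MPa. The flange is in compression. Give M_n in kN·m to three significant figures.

M_n ≈ 586 kN·m

Tension: T = A_s f_y = 2080 × 420 = 873600 N.
Try a within the flange: a = T/(0.85 f'_c b_f) = 873600/(0.85 × 34.3 × 1610) = 18.61 mm.
Since a = 18.61 ≤ h_f = 120 mm, the stress block lies entirely in the flange; analyse as a rectangular beam of width b_f.
M_n = T(d − a/2) = 873600 × (680 − 9.305) = 585.92 × 10⁶ N·mm.
M_n = 585.92 kN·m.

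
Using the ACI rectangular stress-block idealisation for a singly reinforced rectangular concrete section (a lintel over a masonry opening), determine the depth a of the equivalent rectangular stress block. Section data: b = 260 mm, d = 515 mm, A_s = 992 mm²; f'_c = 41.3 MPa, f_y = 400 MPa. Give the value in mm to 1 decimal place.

a ≈ 43.5 mm

T = A_s f_y = 992 × 400 = 396800 N = 396.8 kN.
Setting C = 0.85 f'_c a b equal to T: a = 396800/(0.85 × 41.3 × 260) = 43.5 mm.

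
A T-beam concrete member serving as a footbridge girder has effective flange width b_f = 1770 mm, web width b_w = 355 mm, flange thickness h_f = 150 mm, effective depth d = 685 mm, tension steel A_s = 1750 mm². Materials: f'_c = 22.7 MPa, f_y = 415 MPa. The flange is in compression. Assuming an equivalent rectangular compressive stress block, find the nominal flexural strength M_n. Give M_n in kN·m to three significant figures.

Tension: T = A_s f_y = 1750 × 415 = 726250 N.
Try a within the flange: a = T/(0.85 f'_c b_f) = 726250/(0.85 × 22.7 × 1770) = 21.27 mm.
Since a = 21.27 ≤ h_f = 150 mm, the stress block lies entirely in the flange; analyse as a rectangular beam of width b_f.
M_n = T(d − a/2) = 726250 × (685 − 10.635) = 489.76 × 10⁶ N·mm.
M_n = 489.76 kN·m.

M_n ≈ 490 kN·m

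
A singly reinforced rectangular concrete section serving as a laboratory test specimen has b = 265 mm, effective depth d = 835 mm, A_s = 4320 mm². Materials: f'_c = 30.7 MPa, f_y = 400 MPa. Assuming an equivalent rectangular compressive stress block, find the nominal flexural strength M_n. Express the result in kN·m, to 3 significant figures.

M_n ≈ 1230 kN·m

T = A_s f_y = 4320 × 400 = 1728000 N = 1728 kN.
From C = T: a = T/(0.85 f'_c b) = 1728000/(0.85 × 30.7 × 265) = 249.89 mm.
M_n = T(d − a/2) = 1728 kN × (835 − 124.945) mm = 1226.98 kN·m.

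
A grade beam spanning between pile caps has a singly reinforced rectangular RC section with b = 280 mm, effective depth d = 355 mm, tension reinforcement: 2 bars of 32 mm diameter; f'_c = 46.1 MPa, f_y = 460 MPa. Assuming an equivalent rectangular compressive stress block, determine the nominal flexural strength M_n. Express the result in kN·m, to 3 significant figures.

M_n ≈ 238 kN·m

A_s = 2 × 804 = 1608 mm².
T = A_s f_y = 1608 × 460 = 739680 N = 739.68 kN.
From C = T: a = T/(0.85 f'_c b) = 739680/(0.85 × 46.1 × 280) = 67.42 mm.
M_n = T(d − a/2) = 739.68 kN × (355 − 33.71) mm = 237.65 kN·m.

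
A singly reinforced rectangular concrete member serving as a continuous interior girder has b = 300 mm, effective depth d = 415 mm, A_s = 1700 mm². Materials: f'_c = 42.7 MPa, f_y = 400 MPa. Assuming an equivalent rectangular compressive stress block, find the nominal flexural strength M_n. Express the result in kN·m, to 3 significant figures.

T = A_s f_y = 1700 × 400 = 680000 N = 680 kN.
From C = T: a = T/(0.85 f'_c b) = 680000/(0.85 × 42.7 × 300) = 62.45 mm.
M_n = T(d − a/2) = 680 kN × (415 − 31.225) mm = 260.97 kN·m.

M_n ≈ 261 kN·m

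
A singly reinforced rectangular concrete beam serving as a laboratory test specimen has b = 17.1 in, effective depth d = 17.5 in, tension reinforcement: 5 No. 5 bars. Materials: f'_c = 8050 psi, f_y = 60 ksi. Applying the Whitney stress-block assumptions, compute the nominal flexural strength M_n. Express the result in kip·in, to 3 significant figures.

A_s = 5 × 0.31 = 1.55 in².
T = A_s f_y = 1.55 × 60 = 93 kips.
a = T/(0.85 f'_c b) = 93/(0.85 × 8.05 × 17.1) = 0.795 in.
M_n = T(d − a/2) = 93 × (17.5 − 0.3975) = 1590.5 kip·in.

M_n ≈ 1590 kip·in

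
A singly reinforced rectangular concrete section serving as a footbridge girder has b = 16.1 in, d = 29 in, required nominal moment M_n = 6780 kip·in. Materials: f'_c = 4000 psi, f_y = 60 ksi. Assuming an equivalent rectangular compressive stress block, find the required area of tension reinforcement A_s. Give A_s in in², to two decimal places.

From M_n = 0.85 f'_c a b (d − a/2):
a = d − √(d² − 2M_n/(0.85 f'_c b)) = 29 − √(29² − 2 × 6780/(0.85 × 4 × 16.1)) = 4.643 in.
A_s = 0.85 f'_c a b / f_y = 0.85 × 4 × 4.643 × 16.1 / 60 = 4.236 in².

A_s ≈ 4.24 in²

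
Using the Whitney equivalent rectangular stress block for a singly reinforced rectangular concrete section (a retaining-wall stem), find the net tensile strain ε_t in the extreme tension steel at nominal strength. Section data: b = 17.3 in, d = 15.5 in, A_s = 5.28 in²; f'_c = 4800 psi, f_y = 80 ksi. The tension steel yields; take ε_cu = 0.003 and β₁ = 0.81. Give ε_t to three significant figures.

ε_t ≈ 0.00329

a = A_s f_y/(0.85 f'_c b) = 5.984 in.
β₁ = 0.81, so c = a/β₁ = 5.984/0.81 = 7.388 in.
From the linear strain diagram with ε_cu = 0.003: ε_t = 0.003 (d − c)/c = 0.003 × (15.5 − 7.388)/7.388 = 0.00329.
ε_t < 0.004 — the section is over-reinforced for flexure under ACI limits.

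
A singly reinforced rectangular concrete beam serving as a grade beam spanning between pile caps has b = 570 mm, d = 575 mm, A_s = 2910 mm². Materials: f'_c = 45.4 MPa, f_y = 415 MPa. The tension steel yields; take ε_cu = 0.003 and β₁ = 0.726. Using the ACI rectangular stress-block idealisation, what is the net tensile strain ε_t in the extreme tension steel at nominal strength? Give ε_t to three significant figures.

a = A_s f_y/(0.85 f'_c b) = 54.90 mm.
β₁ = 0.726, so c = a/β₁ = 54.90/0.726 = 75.62 mm.
From the linear strain diagram with ε_cu = 0.003: ε_t = 0.003 (d − c)/c = 0.003 × (575 − 75.62)/75.62 = 0.0198.
Since ε_t ≥ 0.005, the section is tension-controlled.

ε_t ≈ 0.0198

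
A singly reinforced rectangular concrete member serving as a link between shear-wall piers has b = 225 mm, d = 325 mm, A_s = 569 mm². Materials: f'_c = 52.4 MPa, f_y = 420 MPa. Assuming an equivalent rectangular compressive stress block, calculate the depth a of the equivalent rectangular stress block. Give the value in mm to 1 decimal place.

T = A_s f_y = 569 × 420 = 238980 N = 238.98 kN.
Setting C = 0.85 f'_c a b equal to T: a = 238980/(0.85 × 52.4 × 225) = 23.8 mm.

a ≈ 23.8 mm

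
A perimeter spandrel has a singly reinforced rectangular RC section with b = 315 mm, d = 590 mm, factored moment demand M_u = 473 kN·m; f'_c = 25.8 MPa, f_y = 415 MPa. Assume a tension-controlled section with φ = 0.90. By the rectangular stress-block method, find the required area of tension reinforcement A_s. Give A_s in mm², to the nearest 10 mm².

A_s ≈ 2450 mm²

M_n = M_u/φ = 473/0.90 = 525.556 kN·m.
With M_n = 0.85 f'_c a b (d − a/2), solve the quadratic for a:
a = d − √(d² − 2M_n/(0.85 f'_c b)) = 590 − √(590² − 2 × 525.556×10⁶/(0.85 × 25.8 × 315)) = 147.35 mm.
A_s = 0.85 f'_c a b / f_y = 0.85 × 25.8 × 147.35 × 315 / 415 = 2452.7 mm².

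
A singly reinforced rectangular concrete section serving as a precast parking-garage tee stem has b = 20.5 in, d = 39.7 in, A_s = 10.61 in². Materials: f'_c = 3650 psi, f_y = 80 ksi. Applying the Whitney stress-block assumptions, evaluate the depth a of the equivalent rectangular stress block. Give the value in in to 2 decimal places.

a ≈ 13.35 in

T = A_s f_y = 10.61 × 80 = 848.8 kips.
a = T/(0.85 f'_c b) = 848.8/(0.85 × 3.65 × 20.5) = 13.35 in.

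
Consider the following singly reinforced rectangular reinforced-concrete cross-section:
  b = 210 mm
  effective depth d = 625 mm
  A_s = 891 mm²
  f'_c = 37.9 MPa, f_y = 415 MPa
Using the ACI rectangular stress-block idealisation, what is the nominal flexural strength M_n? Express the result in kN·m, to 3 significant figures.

M_n ≈ 221 kN·m

T = A_s f_y = 891 × 415 = 369765 N = 369.765 kN.
From C = T: a = T/(0.85 f'_c b) = 369765/(0.85 × 37.9 × 210) = 54.66 mm.
M_n = T(d − a/2) = 369.765 kN × (625 − 27.33) mm = 221.00 kN·m.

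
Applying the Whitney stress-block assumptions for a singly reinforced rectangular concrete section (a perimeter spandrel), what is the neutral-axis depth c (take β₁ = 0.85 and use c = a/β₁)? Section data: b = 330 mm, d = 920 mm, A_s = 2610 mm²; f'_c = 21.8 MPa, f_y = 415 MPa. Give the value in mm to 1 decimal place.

T = A_s f_y = 2610 × 415 = 1083150 N = 1083.15 kN.
Setting C = 0.85 f'_c a b equal to T: a = 1083150/(0.85 × 21.8 × 330) = 177.133 mm.
With β₁ = 0.85, c = a/β₁ = 177.133/0.85 = 208.4 mm.

c ≈ 208.4 mm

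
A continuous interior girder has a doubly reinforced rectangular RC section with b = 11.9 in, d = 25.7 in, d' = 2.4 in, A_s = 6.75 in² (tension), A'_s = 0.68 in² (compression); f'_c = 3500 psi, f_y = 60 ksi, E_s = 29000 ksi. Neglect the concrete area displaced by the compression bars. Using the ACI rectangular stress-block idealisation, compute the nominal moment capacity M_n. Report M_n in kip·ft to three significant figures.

M_n ≈ 703 kip·ft

Assume both steels yield.
a = (A_s − A'_s) f_y/(0.85 f'_c b) = (6.75 − 0.68) × 60/(0.85 × 3.5 × 11.9) = 10.287 in.
c = a/β₁ = 10.287/0.85 = 12.102 in; ε'_s = 0.003(c − d')/c = 0.0024 ≥ ε_y = 0.0021, so the compression steel yields.
M_n = (A_s − A'_s) f_y (d − a/2) + A'_s f_y (d − d') = 364.2 × (25.7 − 5.1435) + 40.8 × (25.7 − 2.4) = 7486.7 + 950.6 = 8437.3 kip·in = 8437.3/12 = 703.11 kip·ft.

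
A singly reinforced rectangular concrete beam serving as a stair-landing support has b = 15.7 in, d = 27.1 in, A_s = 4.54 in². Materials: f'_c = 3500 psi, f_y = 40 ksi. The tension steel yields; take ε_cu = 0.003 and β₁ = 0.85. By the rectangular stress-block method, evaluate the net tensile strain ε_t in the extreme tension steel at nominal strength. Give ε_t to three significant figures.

ε_t ≈ 0.0148

a = A_s f_y/(0.85 f'_c b) = 3.888 in.
β₁ = 0.85, so c = a/β₁ = 3.888/0.85 = 4.574 in.
From the linear strain diagram with ε_cu = 0.003: ε_t = 0.003 (d − c)/c = 0.003 × (27.1 − 4.574)/4.574 = 0.0148.
Since ε_t ≥ 0.005, the section is tension-controlled.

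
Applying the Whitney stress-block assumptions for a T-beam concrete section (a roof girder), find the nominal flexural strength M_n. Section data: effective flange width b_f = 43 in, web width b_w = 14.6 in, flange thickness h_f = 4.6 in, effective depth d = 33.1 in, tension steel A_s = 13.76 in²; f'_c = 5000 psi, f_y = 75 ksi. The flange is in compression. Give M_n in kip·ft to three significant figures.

Tension: T = A_s f_y = 13.76 × 75 = 1032 kips.
Try a within the flange: a = T/(0.85 f'_c b_f) = 1032/(0.85 × 5 × 43) = 5.647 in.
a = 5.647 > h_f = 4.6 in: the block extends into the web. Split into flange-overhang and web parts.
C_f = 0.85 f'_c (b_f − b_w) h_f = 0.85 × 5 × (43 − 14.6) × 4.6 = 555.2 kips.
Remaining web compression depth: a_w = (T − C_f)/(0.85 f'_c b_w) = (1032 − 555.2)/(0.85 × 5 × 14.6) = 7.684 in.
M_n = C_f(d − h_f/2) + (T − C_f)(d − a_w/2) = 555.2 × (33.1 − 2.3) + 476.8 × (33.1 − 3.842) = 17100.2 + 13950.2 = 31050.4 kip·in.
M_n = 31050.4/12 = 2587.53 kip·ft.

M_n ≈ 2590 kip·ft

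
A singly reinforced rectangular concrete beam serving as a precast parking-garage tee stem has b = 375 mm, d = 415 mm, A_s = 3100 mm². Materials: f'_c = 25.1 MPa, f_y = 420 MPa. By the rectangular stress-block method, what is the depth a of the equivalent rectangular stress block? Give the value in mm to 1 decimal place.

T = A_s f_y = 3100 × 420 = 1302000 N = 1302 kN.
Setting C = 0.85 f'_c a b equal to T: a = 1302000/(0.85 × 25.1 × 375) = 162.7 mm.

a ≈ 162.7 mm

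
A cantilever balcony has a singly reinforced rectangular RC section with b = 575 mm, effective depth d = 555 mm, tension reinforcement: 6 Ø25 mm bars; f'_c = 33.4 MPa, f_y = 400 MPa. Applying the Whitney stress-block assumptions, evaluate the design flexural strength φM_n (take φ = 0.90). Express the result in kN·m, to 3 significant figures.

φM_n ≈ 550 kN·m

A_s = 6 × 491 = 2946 mm².
T = A_s f_y = 2946 × 400 = 1178400 N = 1178.4 kN.
From C = T: a = T/(0.85 f'_c b) = 1178400/(0.85 × 33.4 × 575) = 72.19 mm.
M_n = T(d − a/2) = 1178.4 kN × (555 − 36.095) mm = 611.48 kN·m.
φM_n = 0.90 × 611.48 = 550.33 kN·m.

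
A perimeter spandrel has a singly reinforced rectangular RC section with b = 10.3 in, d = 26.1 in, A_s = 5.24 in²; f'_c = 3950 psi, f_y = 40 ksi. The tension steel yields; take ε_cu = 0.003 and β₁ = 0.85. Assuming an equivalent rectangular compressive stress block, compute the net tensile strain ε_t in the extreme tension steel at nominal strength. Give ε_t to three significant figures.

a = A_s f_y/(0.85 f'_c b) = 6.061 in.
β₁ = 0.85, so c = a/β₁ = 6.061/0.85 = 7.131 in.
From the linear strain diagram with ε_cu = 0.003: ε_t = 0.003 (d − c)/c = 0.003 × (26.1 − 7.131)/7.131 = 0.00798.
Since ε_t ≥ 0.005, the section is tension-controlled.

ε_t ≈ 0.00798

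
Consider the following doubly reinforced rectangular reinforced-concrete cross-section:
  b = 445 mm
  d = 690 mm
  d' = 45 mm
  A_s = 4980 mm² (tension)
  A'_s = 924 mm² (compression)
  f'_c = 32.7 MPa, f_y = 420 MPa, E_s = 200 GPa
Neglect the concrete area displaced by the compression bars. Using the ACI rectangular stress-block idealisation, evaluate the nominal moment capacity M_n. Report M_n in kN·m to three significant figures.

M_n ≈ 1310 kN·m

Assume both tension and compression steel yield.
Net tension couple steel: A_s − A'_s = 4056 mm².
a = (A_s − A'_s) f_y / (0.85 f'_c b) = 1703520/(0.85 × 32.7 × 445) = 137.73 mm.
c = a/β₁ = 137.73/0.816 = 168.79 mm; ε'_s = 0.003(c − d')/c = 0.0022 ≥ f_y/E_s = 0.0021, so compression steel does yield.
M_n = (A_s − A'_s) f_y (d − a/2) + A'_s f_y (d − d') = [1703520 × (690 − 68.865) + 388080 × (690 − 45)] × 10⁻⁶ = 1058.12 + 250.31 = 1308.43 kN·m.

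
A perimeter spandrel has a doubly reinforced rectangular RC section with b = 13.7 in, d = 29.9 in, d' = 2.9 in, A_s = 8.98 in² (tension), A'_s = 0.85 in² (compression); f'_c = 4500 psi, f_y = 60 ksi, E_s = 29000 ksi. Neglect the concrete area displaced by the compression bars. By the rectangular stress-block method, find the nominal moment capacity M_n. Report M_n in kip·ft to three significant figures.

Assume both steels yield.
a = (A_s − A'_s) f_y/(0.85 f'_c b) = (8.98 − 0.85) × 60/(0.85 × 4.5 × 13.7) = 9.309 in.
c = a/β₁ = 9.309/0.825 = 11.284 in; ε'_s = 0.003(c − d')/c = 0.0022 ≥ ε_y = 0.0021, so the compression steel yields.
M_n = (A_s − A'_s) f_y (d − a/2) + A'_s f_y (d − d') = 487.8 × (29.9 − 4.6545) + 51 × (29.9 − 2.9) = 12314.8 + 1377.0 = 13691.8 kip·in = 13691.8/12 = 1140.98 kip·ft.

M_n ≈ 1140 kip·ft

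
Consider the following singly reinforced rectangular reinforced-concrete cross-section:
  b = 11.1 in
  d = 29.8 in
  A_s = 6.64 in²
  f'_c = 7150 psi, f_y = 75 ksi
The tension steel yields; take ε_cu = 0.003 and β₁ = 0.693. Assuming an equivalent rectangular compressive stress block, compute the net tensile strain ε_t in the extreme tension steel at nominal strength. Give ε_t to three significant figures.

ε_t ≈ 0.00539

a = A_s f_y/(0.85 f'_c b) = 7.382 in.
β₁ = 0.693, so c = a/β₁ = 7.382/0.693 = 10.652 in.
From the linear strain diagram with ε_cu = 0.003: ε_t = 0.003 (d − c)/c = 0.003 × (29.8 − 10.652)/10.652 = 0.00539.
Since ε_t ≥ 0.005, the section is tension-controlled.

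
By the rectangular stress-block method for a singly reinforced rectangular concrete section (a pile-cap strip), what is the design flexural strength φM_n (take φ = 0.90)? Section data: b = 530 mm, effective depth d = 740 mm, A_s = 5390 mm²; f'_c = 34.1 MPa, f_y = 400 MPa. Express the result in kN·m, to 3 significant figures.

T = A_s f_y = 5390 × 400 = 2156000 N = 2156 kN.
From C = T: a = T/(0.85 f'_c b) = 2156000/(0.85 × 34.1 × 530) = 140.35 mm.
M_n = T(d − a/2) = 2156 kN × (740 − 70.175) mm = 1444.14 kN·m.
φM_n = 0.90 × 1444.14 = 1299.73 kN·m.

φM_n ≈ 1300 kN·m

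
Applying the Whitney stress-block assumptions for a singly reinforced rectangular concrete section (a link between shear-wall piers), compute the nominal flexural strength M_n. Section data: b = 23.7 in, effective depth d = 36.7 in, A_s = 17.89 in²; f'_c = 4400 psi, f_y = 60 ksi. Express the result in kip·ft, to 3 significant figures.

T = A_s f_y = 17.89 × 60 = 1073.4 kips.
a = T/(0.85 f'_c b) = 1073.4/(0.85 × 4.4 × 23.7) = 12.110 in.
M_n = T(d − a/2) = 1073.4 × (36.7 − 6.055) = 32894.3 kip·in = 32894.3/12 = 2741.19 kip·ft.

M_n ≈ 2740 kip·ft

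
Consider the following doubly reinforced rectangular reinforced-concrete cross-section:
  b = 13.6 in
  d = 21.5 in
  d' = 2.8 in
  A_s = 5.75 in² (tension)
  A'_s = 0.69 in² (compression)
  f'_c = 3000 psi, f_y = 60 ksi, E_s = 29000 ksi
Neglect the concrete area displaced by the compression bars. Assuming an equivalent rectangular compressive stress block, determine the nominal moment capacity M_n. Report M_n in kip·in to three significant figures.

M_n ≈ 5970 kip·in

Assume both steels yield.
a = (A_s − A'_s) f_y/(0.85 f'_c b) = (5.75 − 0.69) × 60/(0.85 × 3 × 13.6) = 8.754 in.
c = a/β₁ = 8.754/0.85 = 10.299 in; ε'_s = 0.003(c − d')/c = 0.0022 ≥ ε_y = 0.0021, so the compression steel yields.
M_n = (A_s − A'_s) f_y (d − a/2) + A'_s f_y (d − d') = 303.6 × (21.5 − 4.377) + 41.4 × (21.5 − 2.8) = 5198.5 + 774.2 = 5972.7 kip·in.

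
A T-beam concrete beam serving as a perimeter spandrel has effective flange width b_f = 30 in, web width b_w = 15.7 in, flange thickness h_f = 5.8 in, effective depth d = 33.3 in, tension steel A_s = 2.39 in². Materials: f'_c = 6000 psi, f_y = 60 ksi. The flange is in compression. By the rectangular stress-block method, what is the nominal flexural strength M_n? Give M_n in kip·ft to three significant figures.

M_n ≈ 392 kip·ft

Tension: T = A_s f_y = 2.39 × 60 = 143.4 kips.
Try a within the flange: a = T/(0.85 f'_c b_f) = 143.4/(0.85 × 6 × 30) = 0.937 in.
Since a = 0.937 ≤ h_f = 5.8 in, the stress block lies entirely in the flange; analyse as a rectangular beam of width b_f.
M_n = T(d − a/2) = 143.4 × (33.3 − 0.4685) = 4708.0 kip·in.
M_n = 4708.0/12 = 392.33 kip·ft.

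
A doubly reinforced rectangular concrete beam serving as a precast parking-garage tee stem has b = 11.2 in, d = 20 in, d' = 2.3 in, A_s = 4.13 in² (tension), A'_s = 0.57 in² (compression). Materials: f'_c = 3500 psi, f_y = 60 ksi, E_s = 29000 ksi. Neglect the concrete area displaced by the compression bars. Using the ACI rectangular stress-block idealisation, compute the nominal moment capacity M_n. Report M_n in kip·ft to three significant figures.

Assume both steels yield.
a = (A_s − A'_s) f_y/(0.85 f'_c b) = (4.13 − 0.57) × 60/(0.85 × 3.5 × 11.2) = 6.411 in.
c = a/β₁ = 6.411/0.85 = 7.542 in; ε'_s = 0.003(c − d')/c = 0.0021 ≥ ε_y = 0.0021, so the compression steel yields.
M_n = (A_s − A'_s) f_y (d − a/2) + A'_s f_y (d − d') = 213.6 × (20 − 3.2055) + 34.2 × (20 − 2.3) = 3587.3 + 605.3 = 4192.6 kip·in = 4192.6/12 = 349.38 kip·ft.

M_n ≈ 349 kip·ft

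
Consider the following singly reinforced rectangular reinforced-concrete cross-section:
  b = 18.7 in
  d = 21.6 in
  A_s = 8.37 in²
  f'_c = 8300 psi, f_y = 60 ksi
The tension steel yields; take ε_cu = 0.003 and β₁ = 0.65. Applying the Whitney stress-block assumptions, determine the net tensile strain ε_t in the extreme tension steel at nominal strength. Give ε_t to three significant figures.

ε_t ≈ 0.00806

a = A_s f_y/(0.85 f'_c b) = 3.807 in.
β₁ = 0.65, so c = a/β₁ = 3.807/0.65 = 5.857 in.
From the linear strain diagram with ε_cu = 0.003: ε_t = 0.003 (d − c)/c = 0.003 × (21.6 − 5.857)/5.857 = 0.00806.
Since ε_t ≥ 0.005, the section is tension-controlled.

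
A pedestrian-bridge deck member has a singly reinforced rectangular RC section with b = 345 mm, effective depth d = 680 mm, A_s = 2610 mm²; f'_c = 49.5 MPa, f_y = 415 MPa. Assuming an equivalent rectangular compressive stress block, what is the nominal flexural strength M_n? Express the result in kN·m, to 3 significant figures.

M_n ≈ 696 kN·m

T = A_s f_y = 2610 × 415 = 1083150 N = 1083.15 kN.
From C = T: a = T/(0.85 f'_c b) = 1083150/(0.85 × 49.5 × 345) = 74.62 mm.
M_n = T(d − a/2) = 1083.15 kN × (680 − 37.31) mm = 696.13 kN·m.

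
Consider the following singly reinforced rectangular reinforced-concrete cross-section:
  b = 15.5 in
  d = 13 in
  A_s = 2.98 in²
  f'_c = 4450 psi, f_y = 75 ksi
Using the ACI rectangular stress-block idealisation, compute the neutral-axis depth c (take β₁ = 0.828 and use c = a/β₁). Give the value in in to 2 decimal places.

T = A_s f_y = 2.98 × 75 = 223.5 kips.
a = T/(0.85 f'_c b) = 223.5/(0.85 × 4.45 × 15.5) = 3.8121 in.
With β₁ = 0.828, c = a/β₁ = 3.8121/0.828 = 4.60 in.

c ≈ 4.60 in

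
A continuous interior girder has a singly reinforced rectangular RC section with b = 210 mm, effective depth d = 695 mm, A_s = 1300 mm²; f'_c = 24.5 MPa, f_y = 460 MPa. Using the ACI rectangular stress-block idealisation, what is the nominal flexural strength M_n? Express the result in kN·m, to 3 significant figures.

T = A_s f_y = 1300 × 460 = 598000 N = 598 kN.
From C = T: a = T/(0.85 f'_c b) = 598000/(0.85 × 24.5 × 210) = 136.74 mm.
M_n = T(d − a/2) = 598 kN × (695 − 68.37) mm = 374.72 kN·m.

M_n ≈ 375 kN·m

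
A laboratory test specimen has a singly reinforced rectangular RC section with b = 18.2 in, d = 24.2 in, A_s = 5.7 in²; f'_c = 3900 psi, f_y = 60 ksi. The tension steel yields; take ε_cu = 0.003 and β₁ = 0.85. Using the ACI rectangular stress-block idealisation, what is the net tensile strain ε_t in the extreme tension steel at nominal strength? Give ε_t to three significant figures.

a = A_s f_y/(0.85 f'_c b) = 5.669 in.
β₁ = 0.85, so c = a/β₁ = 5.669/0.85 = 6.669 in.
From the linear strain diagram with ε_cu = 0.003: ε_t = 0.003 (d − c)/c = 0.003 × (24.2 − 6.669)/6.669 = 0.00789.
Since ε_t ≥ 0.005, the section is tension-controlled.

ε_t ≈ 0.00789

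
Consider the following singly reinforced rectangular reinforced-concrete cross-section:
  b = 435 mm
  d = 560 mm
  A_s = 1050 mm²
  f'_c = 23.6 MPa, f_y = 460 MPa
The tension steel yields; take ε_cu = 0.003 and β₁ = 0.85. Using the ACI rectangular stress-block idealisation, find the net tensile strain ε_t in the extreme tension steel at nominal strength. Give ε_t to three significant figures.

a = A_s f_y/(0.85 f'_c b) = 55.35 mm.
β₁ = 0.85, so c = a/β₁ = 55.35/0.85 = 65.12 mm.
From the linear strain diagram with ε_cu = 0.003: ε_t = 0.003 (d − c)/c = 0.003 × (560 − 65.12)/65.12 = 0.0228.
Since ε_t ≥ 0.005, the section is tension-controlled.

ε_t ≈ 0.0228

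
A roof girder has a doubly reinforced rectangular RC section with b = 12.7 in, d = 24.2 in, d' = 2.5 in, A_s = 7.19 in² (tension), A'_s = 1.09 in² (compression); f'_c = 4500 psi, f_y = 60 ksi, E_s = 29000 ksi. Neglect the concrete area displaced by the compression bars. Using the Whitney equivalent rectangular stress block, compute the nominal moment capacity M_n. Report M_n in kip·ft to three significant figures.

Assume both steels yield.
a = (A_s − A'_s) f_y/(0.85 f'_c b) = (7.19 − 1.09) × 60/(0.85 × 4.5 × 12.7) = 7.534 in.
c = a/β₁ = 7.534/0.825 = 9.132 in; ε'_s = 0.003(c − d')/c = 0.0022 ≥ ε_y = 0.0021, so the compression steel yields.
M_n = (A_s − A'_s) f_y (d − a/2) + A'_s f_y (d − d') = 366 × (24.2 − 3.767) + 65.4 × (24.2 − 2.5) = 7478.5 + 1419.2 = 8897.7 kip·in = 8897.7/12 = 741.48 kip·ft.

M_n ≈ 741 kip·ft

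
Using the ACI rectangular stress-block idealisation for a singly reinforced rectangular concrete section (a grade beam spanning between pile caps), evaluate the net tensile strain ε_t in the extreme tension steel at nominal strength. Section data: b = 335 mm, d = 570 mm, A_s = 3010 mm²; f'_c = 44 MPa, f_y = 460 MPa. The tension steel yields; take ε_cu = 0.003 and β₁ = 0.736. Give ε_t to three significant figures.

ε_t ≈ 0.00839

a = A_s f_y/(0.85 f'_c b) = 110.51 mm.
β₁ = 0.736, so c = a/β₁ = 110.51/0.736 = 150.15 mm.
From the linear strain diagram with ε_cu = 0.003: ε_t = 0.003 (d − c)/c = 0.003 × (570 − 150.15)/150.15 = 0.00839.
Since ε_t ≥ 0.005, the section is tension-controlled.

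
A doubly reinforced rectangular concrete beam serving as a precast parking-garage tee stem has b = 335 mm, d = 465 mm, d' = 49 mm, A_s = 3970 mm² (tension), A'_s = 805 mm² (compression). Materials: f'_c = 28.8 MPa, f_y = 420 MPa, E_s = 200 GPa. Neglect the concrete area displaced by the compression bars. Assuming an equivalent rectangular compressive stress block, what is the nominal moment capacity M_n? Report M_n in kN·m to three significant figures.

M_n ≈ 651 kN·m

Assume both tension and compression steel yield.
Net tension couple steel: A_s − A'_s = 3165 mm².
a = (A_s − A'_s) f_y / (0.85 f'_c b) = 1329300/(0.85 × 28.8 × 335) = 162.09 mm.
c = a/β₁ = 162.09/0.844 = 192.05 mm; ε'_s = 0.003(c − d')/c = 0.0022 ≥ f_y/E_s = 0.0021, so compression steel does yield.
M_n = (A_s − A'_s) f_y (d − a/2) + A'_s f_y (d − d') = [1329300 × (465 − 81.045) + 338100 × (465 − 49)] × 10⁻⁶ = 510.39 + 140.65 = 651.04 kN·m.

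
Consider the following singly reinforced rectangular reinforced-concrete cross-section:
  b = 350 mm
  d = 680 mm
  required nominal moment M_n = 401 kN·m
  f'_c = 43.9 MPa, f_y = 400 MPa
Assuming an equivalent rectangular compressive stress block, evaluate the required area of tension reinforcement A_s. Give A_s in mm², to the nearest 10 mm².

With M_n = 0.85 f'_c a b (d − a/2), solve the quadratic for a:
a = d − √(d² − 2M_n/(0.85 f'_c b)) = 680 − √(680² − 2 × 401×10⁶/(0.85 × 43.9 × 350)) = 46.76 mm.
A_s = 0.85 f'_c a b / f_y = 0.85 × 43.9 × 46.76 × 350 / 400 = 1526.7 mm².

A_s ≈ 1530 mm²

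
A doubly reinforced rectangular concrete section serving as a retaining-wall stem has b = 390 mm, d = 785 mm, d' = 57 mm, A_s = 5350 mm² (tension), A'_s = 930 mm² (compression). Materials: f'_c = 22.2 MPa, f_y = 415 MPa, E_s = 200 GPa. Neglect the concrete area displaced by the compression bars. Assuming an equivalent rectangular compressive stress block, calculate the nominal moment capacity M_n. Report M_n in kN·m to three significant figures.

M_n ≈ 1490 kN·m

Assume both tension and compression steel yield.
Net tension couple steel: A_s − A'_s = 4420 mm².
a = (A_s − A'_s) f_y / (0.85 f'_c b) = 1834300/(0.85 × 22.2 × 390) = 249.25 mm.
c = a/β₁ = 249.25/0.85 = 293.24 mm; ε'_s = 0.003(c − d')/c = 0.0024 ≥ f_y/E_s = 0.0021, so compression steel does yield.
M_n = (A_s − A'_s) f_y (d − a/2) + A'_s f_y (d − d') = [1834300 × (785 − 124.625) + 385950 × (785 − 57)] × 10⁻⁶ = 1211.33 + 280.97 = 1492.30 kN·m.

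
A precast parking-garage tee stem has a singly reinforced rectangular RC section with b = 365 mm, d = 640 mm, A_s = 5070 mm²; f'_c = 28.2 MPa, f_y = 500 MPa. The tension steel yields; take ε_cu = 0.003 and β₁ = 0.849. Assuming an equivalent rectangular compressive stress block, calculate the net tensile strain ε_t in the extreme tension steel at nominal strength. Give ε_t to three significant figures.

ε_t ≈ 0.00263

a = A_s f_y/(0.85 f'_c b) = 289.75 mm.
β₁ = 0.849, so c = a/β₁ = 289.75/0.849 = 341.28 mm.
From the linear strain diagram with ε_cu = 0.003: ε_t = 0.003 (d − c)/c = 0.003 × (640 − 341.28)/341.28 = 0.00263.
ε_t < 0.004 — the section is over-reinforced for flexure under ACI limits.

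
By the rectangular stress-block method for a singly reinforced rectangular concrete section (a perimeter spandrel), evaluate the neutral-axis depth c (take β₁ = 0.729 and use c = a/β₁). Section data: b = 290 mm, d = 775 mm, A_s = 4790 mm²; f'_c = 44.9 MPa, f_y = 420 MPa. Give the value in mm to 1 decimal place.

c ≈ 249.3 mm

T = A_s f_y = 4790 × 420 = 2011800 N = 2011.8 kN.
Setting C = 0.85 f'_c a b equal to T: a = 2011800/(0.85 × 44.9 × 290) = 181.770 mm.
With β₁ = 0.729, c = a/β₁ = 181.770/0.729 = 249.3 mm.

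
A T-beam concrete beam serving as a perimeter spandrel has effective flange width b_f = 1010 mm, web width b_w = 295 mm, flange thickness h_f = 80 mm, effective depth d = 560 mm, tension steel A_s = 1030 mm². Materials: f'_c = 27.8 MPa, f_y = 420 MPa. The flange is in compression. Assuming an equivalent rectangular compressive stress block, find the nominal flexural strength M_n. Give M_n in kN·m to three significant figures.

M_n ≈ 238 kN·m

Tension: T = A_s f_y = 1030 × 420 = 432600 N.
Try a within the flange: a = T/(0.85 f'_c b_f) = 432600/(0.85 × 27.8 × 1010) = 18.13 mm.
Since a = 18.13 ≤ h_f = 80 mm, the stress block lies entirely in the flange; analyse as a rectangular beam of width b_f.
M_n = T(d − a/2) = 432600 × (560 − 9.065) = 238.33 × 10⁶ N·mm.
M_n = 238.33 kN·m.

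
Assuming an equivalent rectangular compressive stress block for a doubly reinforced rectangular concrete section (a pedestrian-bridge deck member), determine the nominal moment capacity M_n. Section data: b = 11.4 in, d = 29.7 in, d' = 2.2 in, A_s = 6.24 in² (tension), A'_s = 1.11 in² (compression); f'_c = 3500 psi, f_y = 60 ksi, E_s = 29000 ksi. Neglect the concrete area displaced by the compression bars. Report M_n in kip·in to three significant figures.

M_n ≈ 9580 kip·in

Assume both steels yield.
a = (A_s − A'_s) f_y/(0.85 f'_c b) = (6.24 − 1.11) × 60/(0.85 × 3.5 × 11.4) = 9.076 in.
c = a/β₁ = 9.076/0.85 = 10.678 in; ε'_s = 0.003(c − d')/c = 0.0024 ≥ ε_y = 0.0021, so the compression steel yields.
M_n = (A_s − A'_s) f_y (d − a/2) + A'_s f_y (d − d') = 307.8 × (29.7 − 4.538) + 66.6 × (29.7 − 2.2) = 7744.9 + 1831.5 = 9576.4 kip·in.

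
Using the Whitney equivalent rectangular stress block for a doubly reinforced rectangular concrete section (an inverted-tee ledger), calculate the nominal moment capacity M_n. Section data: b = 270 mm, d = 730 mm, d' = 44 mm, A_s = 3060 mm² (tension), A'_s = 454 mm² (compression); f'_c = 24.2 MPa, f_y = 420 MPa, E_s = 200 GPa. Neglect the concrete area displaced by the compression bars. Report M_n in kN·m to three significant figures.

Assume both tension and compression steel yield.
Net tension couple steel: A_s − A'_s = 2606 mm².
a = (A_s − A'_s) f_y / (0.85 f'_c b) = 1094520/(0.85 × 24.2 × 270) = 197.07 mm.
c = a/β₁ = 197.07/0.85 = 231.85 mm; ε'_s = 0.003(c − d')/c = 0.0024 ≥ f_y/E_s = 0.0021, so compression steel does yield.
M_n = (A_s − A'_s) f_y (d − a/2) + A'_s f_y (d − d') = [1094520 × (730 − 98.535) + 190680 × (730 − 44)] × 10⁻⁶ = 691.15 + 130.81 = 821.96 kN·m.

M_n ≈ 822 kN·m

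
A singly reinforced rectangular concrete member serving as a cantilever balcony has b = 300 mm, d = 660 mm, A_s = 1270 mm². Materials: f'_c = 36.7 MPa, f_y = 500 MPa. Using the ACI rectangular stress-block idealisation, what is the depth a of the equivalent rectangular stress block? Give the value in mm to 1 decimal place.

a ≈ 67.9 mm

T = A_s f_y = 1270 × 500 = 635000 N = 635 kN.
Setting C = 0.85 f'_c a b equal to T: a = 635000/(0.85 × 36.7 × 300) = 67.9 mm.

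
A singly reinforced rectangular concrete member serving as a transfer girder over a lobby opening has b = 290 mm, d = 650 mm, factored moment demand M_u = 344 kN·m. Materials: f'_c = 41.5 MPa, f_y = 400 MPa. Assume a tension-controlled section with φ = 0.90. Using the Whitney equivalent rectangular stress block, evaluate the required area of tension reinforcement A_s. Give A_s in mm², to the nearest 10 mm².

A_s ≈ 1540 mm²

M_n = M_u/φ = 344/0.90 = 382.222 kN·m.
With M_n = 0.85 f'_c a b (d − a/2), solve the quadratic for a:
a = d − √(d² − 2M_n/(0.85 f'_c b)) = 650 − √(650² − 2 × 382.222×10⁶/(0.85 × 41.5 × 290)) = 60.28 mm.
A_s = 0.85 f'_c a b / f_y = 0.85 × 41.5 × 60.28 × 290 / 400 = 1541.6 mm².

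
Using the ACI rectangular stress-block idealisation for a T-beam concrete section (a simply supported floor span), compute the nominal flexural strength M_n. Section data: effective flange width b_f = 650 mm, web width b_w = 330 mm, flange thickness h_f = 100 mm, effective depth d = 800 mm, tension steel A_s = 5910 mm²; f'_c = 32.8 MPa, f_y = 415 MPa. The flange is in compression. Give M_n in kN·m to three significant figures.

Tension: T = A_s f_y = 5910 × 415 = 2452650 N.
Try a within the flange: a = T/(0.85 f'_c b_f) = 2452650/(0.85 × 32.8 × 650) = 135.34 mm.
a = 135.34 > h_f = 100 mm: the block extends into the web. Split into flange-overhang and web parts.
C_f = 0.85 f'_c (b_f − b_w) h_f = 0.85 × 32.8 × (650 − 330) × 100 = 892160 N.
Remaining web compression depth: a_w = (T − C_f)/(0.85 f'_c b_w) = (2452650 − 892160)/(0.85 × 32.8 × 330) = 169.61 mm.
M_n = C_f(d − h_f/2) + (T − C_f)(d − a_w/2) = 892160 × (800 − 50) + 1560490 × (800 − 84.805) = 669.12 + 1116.05 = 1785.17 × 10⁶ N·mm.
M_n = 1785.17 kN·m.

M_n ≈ 1790 kN·m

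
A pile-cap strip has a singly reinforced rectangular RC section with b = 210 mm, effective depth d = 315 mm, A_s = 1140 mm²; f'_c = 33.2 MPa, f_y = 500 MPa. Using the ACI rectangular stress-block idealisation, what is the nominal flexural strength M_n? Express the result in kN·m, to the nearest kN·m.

T = A_s f_y = 1140 × 500 = 570000 N = 570 kN.
From C = T: a = T/(0.85 f'_c b) = 570000/(0.85 × 33.2 × 210) = 96.18 mm.
M_n = T(d − a/2) = 570 kN × (315 − 48.09) mm = 152.14 kN·m.

M_n ≈ 152 kN·m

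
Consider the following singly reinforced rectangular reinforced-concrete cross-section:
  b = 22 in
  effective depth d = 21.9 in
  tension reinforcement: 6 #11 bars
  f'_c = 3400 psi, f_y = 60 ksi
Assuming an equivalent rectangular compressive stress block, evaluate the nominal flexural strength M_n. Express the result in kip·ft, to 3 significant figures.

A_s = 6 × 1.56 = 9.36 in².
T = A_s f_y = 9.36 × 60 = 561.6 kips.
a = T/(0.85 f'_c b) = 561.6/(0.85 × 3.4 × 22) = 8.833 in.
M_n = T(d − a/2) = 561.6 × (21.9 − 4.4165) = 9818.7 kip·in = 9818.7/12 = 818.23 kip·ft.

M_n ≈ 818 kip·ft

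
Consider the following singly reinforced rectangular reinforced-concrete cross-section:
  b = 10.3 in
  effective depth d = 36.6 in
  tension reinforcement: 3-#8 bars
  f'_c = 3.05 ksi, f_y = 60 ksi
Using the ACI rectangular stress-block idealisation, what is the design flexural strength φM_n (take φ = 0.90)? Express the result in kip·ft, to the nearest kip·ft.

A_s = 3 × 0.79 = 2.37 in².
T = A_s f_y = 2.37 × 60 = 142.2 kips.
a = T/(0.85 f'_c b) = 142.2/(0.85 × 3.05 × 10.3) = 5.325 in.
M_n = T(d − a/2) = 142.2 × (36.6 − 2.6625) = 4825.9 kip·in = 4825.9/12 = 402.16 kip·ft.
φM_n = 0.90 × 402.16 = 361.94 kip·ft.

φM_n ≈ 362 kip·ft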